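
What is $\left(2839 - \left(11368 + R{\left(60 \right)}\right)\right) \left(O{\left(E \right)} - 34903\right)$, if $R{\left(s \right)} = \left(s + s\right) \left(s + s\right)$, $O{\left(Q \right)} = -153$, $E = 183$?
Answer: $803799024$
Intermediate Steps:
$R{\left(s \right)} = 4 s^{2}$ ($R{\left(s \right)} = 2 s 2 s = 4 s^{2}$)
$\left(2839 - \left(11368 + R{\left(60 \right)}\right)\right) \left(O{\left(E \right)} - 34903\right) = \left(2839 - \left(11368 + 4 \cdot 60^{2}\right)\right) \left(-153 - 34903\right) = \left(2839 - \left(11368 + 4 \cdot 3600\right)\right) \left(-35056\right) = \left(2839 - 25768\right) \left(-35056\right) = \left(-22929\right) \left(-35056\right) = 803799024$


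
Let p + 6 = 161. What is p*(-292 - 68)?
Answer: -55800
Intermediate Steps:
p = 155 (p = -6 + 161 = 155)
p*(-292 - 68) = 155*(-292 - 68) = 155*(-360) = -55800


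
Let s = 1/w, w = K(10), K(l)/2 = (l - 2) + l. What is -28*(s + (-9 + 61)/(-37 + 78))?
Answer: -13391/369 ≈ -36.290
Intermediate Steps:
K(l) = -4 + 4*l (K(l) = 2*((l - 2) + l) = 2*((-2 + l) + l) = 2*(-2 + 2*l) = -4 + 4*l)
w = 36 (w = -4 + 4*10 = -4 + 40 = 36)
s = 1/36 ≈ 0.027778
-28*(s + (-9 + 61)/(-37 + 78)) = -28*(1/36 + (-9 + 61)/(-37 + 78)) = -28*(1/36 + 52/41) = -28*1913/1476 = -13391/369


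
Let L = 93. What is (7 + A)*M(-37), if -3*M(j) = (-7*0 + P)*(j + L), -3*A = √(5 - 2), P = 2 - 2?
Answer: 0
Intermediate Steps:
P = 0
A = -√3/3 (A = -√(5 - 2)/3 = -√3/3 ≈ -0.57735)
M(j) = 0 (M(j) = -(-7*0 + 0)*(j + 93)/3 = -(0 + 0)*(93 + j)/3 = -0*(93 + j) = -⅓*0 = 0)
(7 + A)*M(-37) = (7 - √3/3)*0 = 0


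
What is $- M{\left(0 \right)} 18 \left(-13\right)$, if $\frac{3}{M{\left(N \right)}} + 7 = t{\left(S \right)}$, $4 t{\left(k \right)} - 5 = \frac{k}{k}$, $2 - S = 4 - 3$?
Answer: $- \frac{1404}{11} \approx -127.64$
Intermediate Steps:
$S = 1$ ($S = 2 - \left(4 - 3\right) = 2 - 1 = 1$)
$t{\left(k \right)} = \frac{3}{2}$ ($t{\left(k \right)} = \frac{5}{4} + \frac{k \frac{1}{k}}{4} = \frac{5}{4} + \frac{1}{4} \cdot 1 = \frac{5}{4} + \frac{1}{4} = \frac{3}{2}$)
$M{\left(N \right)} = - \frac{6}{11}$ ($M{\left(N \right)} = \frac{3}{-7 + \frac{3}{2}} = \frac{3}{- \frac{11}{2}} = 3 \left(- \frac{2}{11}\right) = - \frac{6}{11}$)
$- M{\left(0 \right)} 18 \left(-13\right) = - \left(- \frac{6}{11}\right) 18 \left(-13\right) = - \frac{\left(-108\right) \left(-13\right)}{11} = \left(-1\right) \frac{1404}{11} = - \frac{1404}{11}$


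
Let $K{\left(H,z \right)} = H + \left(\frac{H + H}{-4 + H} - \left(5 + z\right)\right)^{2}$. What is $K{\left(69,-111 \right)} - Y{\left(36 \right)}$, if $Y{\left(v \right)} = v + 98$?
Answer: $\frac{49118159}{4225} \approx 11626.0$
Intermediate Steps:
$Y{\left(v \right)} = 98 + v$
$K{\left(H,z \right)} = H + \left(-5 - z + \frac{2 H}{-4 + H}\right)^{2}$ ($K{\left(H,z \right)} = H + \left(\frac{2 H}{-4 + H} - \left(5 + z\right)\right)^{2} = H + \left(-5 - z + \frac{2 H}{-4 + H}\right)^{2}$)
$K{\left(69,-111 \right)} - Y{\left(36 \right)} = \left(69 + \frac{\left(-20 - -444 + 3 \cdot 69 + 69 \left(-111\right)\right)^{2}}{\left(-4 + 69\right)^{2}}\right) - \left(98 + 36\right) = \left(69 + \frac{\left(-20 + 444 + 207 - 7659\right)^{2}}{4225}\right) - 134 = \left(69 + \frac{\left(-7028\right)^{2}}{4225}\right) - 134 = \left(69 + \frac{1}{4225} \cdot 49392784\right) - 134 = \left(69 + \frac{49392784}{4225}\right) - 134 = \frac{49684309}{4225} - 134 = \frac{49118159}{4225}$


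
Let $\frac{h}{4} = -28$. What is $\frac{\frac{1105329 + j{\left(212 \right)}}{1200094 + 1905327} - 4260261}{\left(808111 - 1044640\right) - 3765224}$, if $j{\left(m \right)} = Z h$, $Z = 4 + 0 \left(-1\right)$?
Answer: $\frac{13229902870000}{12427127803013} \approx 1.0646$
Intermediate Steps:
$Z = 4$ ($Z = 4 + 0 = 4$)
$h = -112$ ($h = 4 \left(-28\right) = -112$)
$j{\left(m \right)} = -448$ ($j{\left(m \right)} = 4 \left(-112\right) = -448$)
$\frac{\frac{1105329 + j{\left(212 \right)}}{1200094 + 1905327} - 4260261}{\left(808111 - 1044640\right) - 3765224} = \frac{\frac{1105329 - 448}{1200094 + 1905327} - 4260261}{\left(808111 - 1044640\right) - 3765224} = \frac{\frac{1104881}{3105421} - 4260261}{-236529 - 3765224} = \frac{1104881 \cdot \frac{1}{3105421} - 4260261}{-4001753} = \left(\frac{1104881}{3105421} - 4260261\right) \left(- \frac{1}{4001753}\right) = \left(- \frac{13229902870000}{3105421}\right) \left(- \frac{1}{4001753}\right) = \frac{13229902870000}{12427127803013}$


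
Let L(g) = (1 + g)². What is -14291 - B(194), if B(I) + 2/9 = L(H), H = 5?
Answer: -128941/9 ≈ -14327.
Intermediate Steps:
B(I) = 322/9 (B(I) = -2/9 + (1 + 5)² = -2/9 + 6² = -2/9 + 36 = 322/9)
-14291 - B(194) = -14291 - 1*322/9 = -14291 - 322/9 = -128941/9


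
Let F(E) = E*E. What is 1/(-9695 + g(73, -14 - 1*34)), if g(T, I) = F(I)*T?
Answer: 1/158497 ≈ 6.3093e-6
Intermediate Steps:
F(E) = E**2
g(T, I) = T*I**2 (g(T, I) = I**2*T = T*I**2)
1/(-9695 + g(73, -14 - 1*34)) = 1/(-9695 + 73*(-14 - 1*34)**2) = 1/(-9695 + 73*(-14 - 34)**2) = 1/(-9695 + 73*(-48)**2) = 1/(-9695 + 73*2304) = 1/(-9695 + 168192) = 1/158497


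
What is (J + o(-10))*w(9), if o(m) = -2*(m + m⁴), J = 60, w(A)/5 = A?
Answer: -896400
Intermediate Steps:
w(A) = 5*A
o(m) = -2*m - 2*m⁴
(J + o(-10))*w(9) = (60 - 2*(-10)*(1 + (-10)³))*(5*9) = (60 - 2*(-10)*(1 - 1000))*45 = (60 - 2*(-10)*(-999))*45 = (60 - 19980)*45 = -19920*45 = -896400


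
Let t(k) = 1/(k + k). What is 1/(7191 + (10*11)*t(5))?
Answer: 1/7202 ≈ 0.00013885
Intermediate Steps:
t(k) = 1/(2*k)
1/(7191 + (10*11)*t(5)) = 1/(7191 + (10*11)*((½)/5)) = 1/(7191 + 110*((½)*(⅕))) = 1/(7191 + 110*(⅒)) = 1/(7191 + 11) = 1/7202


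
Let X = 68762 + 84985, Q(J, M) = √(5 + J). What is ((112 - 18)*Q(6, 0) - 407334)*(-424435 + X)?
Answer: 110260425792 - 25444672*√11 ≈ 1.1018e+11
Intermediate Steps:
X = 153747
((112 - 18)*Q(6, 0) - 407334)*(-424435 + X) = ((112 - 18)*√(5 + 6) - 407334)*(-424435 + 153747) = (94*√11 - 407334)*(-270688) = (-407334 + 94*√11)*(-270688) = 110260425792 - 25444672*√11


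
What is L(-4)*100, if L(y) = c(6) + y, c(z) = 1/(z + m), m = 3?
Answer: -3500/9 ≈ -388.89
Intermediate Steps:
c(z) = 1/(3 + z) (c(z) = 1/(z + 3) = 1/(3 + z))
L(y) = 1/9 + y (L(y) = 1/(3 + 6) + y = 1/9 + y)
L(-4)*100 = (1/9 - 4)*100 = -35/9*100 = -3500/9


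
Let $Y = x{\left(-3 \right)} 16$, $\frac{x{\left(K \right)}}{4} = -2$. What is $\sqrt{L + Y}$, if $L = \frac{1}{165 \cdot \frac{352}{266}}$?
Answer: $\frac{i \sqrt{55754805}}{660} \approx 11.314 i$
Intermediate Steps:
$x{\left(K \right)} = -8$ ($x{\left(K \right)} = 4 \left(-2\right) = -8$)
$Y = -128$ ($Y = \left(-8\right) 16 = -128$)
$L = \frac{133}{29040}$ ($L = \frac{1}{165 \cdot 352 \cdot \frac{1}{266}} = \frac{1}{165 \cdot \frac{176}{133}} = \frac{1}{165} \cdot \frac{133}{176} = \frac{133}{29040} \approx 0.0045799$)
$\sqrt{L + Y} = \sqrt{\frac{133}{29040} - 128} = \sqrt{- \frac{3716987}{29040}} = \frac{i \sqrt{55754805}}{660}$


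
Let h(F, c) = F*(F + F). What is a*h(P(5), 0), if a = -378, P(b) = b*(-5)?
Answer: -472500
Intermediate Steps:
P(b) = -5*b
h(F, c) = 2*F² (h(F, c) = F*(2*F) = 2*F²)
a*h(P(5), 0) = -756*(-5*5)² = -756*(-25)² = -756*625 = -378*1250 = -472500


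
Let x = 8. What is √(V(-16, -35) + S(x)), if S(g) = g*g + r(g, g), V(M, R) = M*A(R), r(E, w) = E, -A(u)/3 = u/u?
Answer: 2*√30 ≈ 10.954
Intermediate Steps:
A(u) = -3 (A(u) = -3*u/u = -3*1 = -3)
V(M, R) = -3*M (V(M, R) = M*(-3) = -3*M)
S(g) = g + g² (S(g) = g*g + g = g² + g = g + g²)
√(V(-16, -35) + S(x)) = √(-3*(-16) + 8*(1 + 8)) = √(48 + 8*9) = √(48 + 72) = √120 = 2*√30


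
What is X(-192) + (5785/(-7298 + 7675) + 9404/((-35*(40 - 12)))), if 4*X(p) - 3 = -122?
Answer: -682111/28420 ≈ -24.001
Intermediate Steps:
X(p) = -119/4 (X(p) = 3/4 + (1/4)*(-122) = 3/4 - 61/2 = -119/4)
X(-192) + (5785/(-7298 + 7675) + 9404/((-35*(40 - 12)))) = -119/4 + (5785/(-7298 + 7675) + 9404/((-35*(40 - 12)))) = -119/4 + (5785/377 + 9404/((-35*28))) = -119/4 + (5785*(1/377) + 9404/(-980)) = -119/4 + (445/29 + 9404*(-1/980)) = -119/4 + (445/29 - 2351/245) = -119/4 + 40846/7105 = -682111/28420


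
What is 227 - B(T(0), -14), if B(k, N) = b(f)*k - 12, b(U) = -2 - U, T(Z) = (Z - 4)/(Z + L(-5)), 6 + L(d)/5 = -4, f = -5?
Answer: 5969/25 ≈ 238.76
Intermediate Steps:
L(d) = -50 (L(d) = -30 + 5*(-4) = -30 - 20 = -50)
T(Z) = (-4 + Z)/(-50 + Z) (T(Z) = (Z - 4)/(Z - 50) = (-4 + Z)/(-50 + Z))
B(k, N) = -12 + 3*k (B(k, N) = (-2 - 1*(-5))*k - 12 = (-2 + 5)*k - 12 = 3*k - 12 = -12 + 3*k)
227 - B(T(0), -14) = 227 - (-12 + 3*((-4 + 0)/(-50 + 0))) = 227 - (-12 + 3*(-4/(-50))) = 227 - (-12 + 3*(-1/50*(-4))) = 227 - (-12 + 3*(2/25)) = 227 - (-12 + 6/25) = 227 - 1*(-294/25) = 227 + 294/25 = 5969/25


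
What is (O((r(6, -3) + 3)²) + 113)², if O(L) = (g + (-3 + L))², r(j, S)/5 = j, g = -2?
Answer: 1381022178561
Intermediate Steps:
r(j, S) = 5*j
O(L) = (-5 + L)² (O(L) = (-2 + (-3 + L))² = (-5 + L)²)
(O((r(6, -3) + 3)²) + 113)² = ((-5 + (5*6 + 3)²)² + 113)² = ((-5 + (30 + 3)²)² + 113)² = ((-5 + 33²)² + 113)² = ((-5 + 1089)² + 113)² = (1084² + 113)² = (1175056 + 113)² = 1175169² = 1381022178561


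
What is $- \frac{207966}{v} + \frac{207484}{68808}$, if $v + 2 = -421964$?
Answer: $\frac{270906697}{77219778} \approx 3.5083$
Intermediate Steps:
$v = -421966$ ($v = -2 - 421964 = -421966$)
$- \frac{207966}{v} + \frac{207484}{68808} = - \frac{207966}{-421966} + \frac{207484}{68808} = \left(-207966\right) \left(- \frac{1}{421966}\right) + 207484 \cdot \frac{1}{68808} = \frac{103983}{210983} + \frac{51871}{17202} = \frac{270906697}{77219778}$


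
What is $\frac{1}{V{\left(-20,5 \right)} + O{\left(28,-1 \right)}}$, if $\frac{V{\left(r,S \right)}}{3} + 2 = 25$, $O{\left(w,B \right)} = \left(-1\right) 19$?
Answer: $\frac{1}{50} \approx 0.02$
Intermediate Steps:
$O{\left(w,B \right)} = -19$
$V{\left(r,S \right)} = 69$ ($V{\left(r,S \right)} = -6 + 3 \cdot 25 = -6 + 75 = 69$)
$\frac{1}{V{\left(-20,5 \right)} + O{\left(28,-1 \right)}} = \frac{1}{69 - 19} = \frac{1}{50}$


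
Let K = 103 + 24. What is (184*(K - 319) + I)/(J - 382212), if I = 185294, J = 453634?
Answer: 74983/35711 ≈ 2.0997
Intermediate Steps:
K = 127
(184*(K - 319) + I)/(J - 382212) = (184*(127 - 319) + 185294)/(453634 - 382212) = (184*(-192) + 185294)/71422 = (-35328 + 185294)*(1/71422) = 149966*(1/71422) = 74983/35711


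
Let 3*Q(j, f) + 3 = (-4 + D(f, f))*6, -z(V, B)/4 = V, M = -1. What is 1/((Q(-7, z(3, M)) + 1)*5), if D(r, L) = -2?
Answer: -1/60 ≈ -0.016667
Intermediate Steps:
z(V, B) = -4*V
Q(j, f) = -13 (Q(j, f) = -1 + ((-4 - 2)*6)/3 = -1 + (-6*6)/3 = -1 + (⅓)*(-36) = -1 - 12 = -13)
1/((Q(-7, z(3, M)) + 1)*5) = 1/((-13 + 1)*5) = 1/(-12*5) = 1/(-60) = -1/60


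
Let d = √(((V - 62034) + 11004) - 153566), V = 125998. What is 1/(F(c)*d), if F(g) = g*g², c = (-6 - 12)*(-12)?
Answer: -I*√78598/792086750208 ≈ -3.5394e-10*I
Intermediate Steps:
c = 216 (c = -18*(-12) = 216)
F(g) = g³
d = I*√78598 (d = √(((125998 - 62034) + 11004) - 153566) = √((63964 + 11004) - 153566) = √(74968 - 153566) = √(-78598) = I*√78598 ≈ 280.35*I)
1/(F(c)*d) = 1/((216³)*((I*√78598))) = (-I*√78598/78598)/10077696 = -I*√78598/792086750208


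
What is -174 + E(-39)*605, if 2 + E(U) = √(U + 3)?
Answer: -1384 + 3630*I ≈ -1384.0 + 3630.0*I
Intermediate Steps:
E(U) = -2 + √(3 + U) (E(U) = -2 + √(U + 3) = -2 + √(3 + U))
-174 + E(-39)*605 = -174 + (-2 + √(3 - 39))*605 = -174 + (-2 + √(-36))*605 = -174 + (-2 + 6*I)*605 = -174 + (-1210 + 3630*I) = -1384 + 3630*I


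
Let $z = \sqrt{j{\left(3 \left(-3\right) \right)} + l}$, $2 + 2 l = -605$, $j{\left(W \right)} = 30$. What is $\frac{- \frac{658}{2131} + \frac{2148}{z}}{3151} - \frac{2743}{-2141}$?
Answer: $\frac{18417235505}{14376346121} - \frac{2148 i \sqrt{1094}}{1723597} \approx 1.2811 - 0.04122 i$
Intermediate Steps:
$l = - \frac{607}{2}$ ($l = -1 + \frac{1}{2} \left(-605\right) = -1 - \frac{605}{2} = - \frac{607}{2} \approx -303.5$)
$z = \frac{i \sqrt{1094}}{2}$ ($z = \sqrt{30 - \frac{607}{2}} = \sqrt{- \frac{547}{2}} = \frac{i \sqrt{1094}}{2} \approx 16.538 i$)
$\frac{- \frac{658}{2131} + \frac{2148}{z}}{3151} - \frac{2743}{-2141} = \frac{- \frac{658}{2131} + \frac{2148}{\frac{1}{2} i \sqrt{1094}}}{3151} - \frac{2743}{-2141} = \left(\left(-658\right) \frac{1}{2131} + 2148 \left(- \frac{i \sqrt{1094}}{547}\right)\right) \frac{1}{3151} - - \frac{2743}{2141} = \left(- \frac{658}{2131} - \frac{2148 i \sqrt{1094}}{547}\right) \frac{1}{3151} + \frac{2743}{2141} = \left(- \frac{658}{6714781} - \frac{2148 i \sqrt{1094}}{1723597}\right) + \frac{2743}{2141} = \frac{18417235505}{14376346121} - \frac{2148 i \sqrt{1094}}{1723597}$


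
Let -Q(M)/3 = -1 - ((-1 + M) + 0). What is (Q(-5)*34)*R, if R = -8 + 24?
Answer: -8160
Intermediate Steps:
Q(M) = 3*M (Q(M) = -3*(-1 - ((-1 + M) + 0)) = -3*(-1 - (-1 + M)) = -3*(-1 + (1 - M)) = -(-3)*M = 3*M)
R = 16
(Q(-5)*34)*R = ((3*(-5))*34)*16 = -15*34*16 = -510*16 = -8160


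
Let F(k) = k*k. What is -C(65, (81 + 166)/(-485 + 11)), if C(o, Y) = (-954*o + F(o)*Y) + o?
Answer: 30405505/474 ≈ 64147.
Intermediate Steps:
F(k) = k²
C(o, Y) = -953*o + Y*o² (C(o, Y) = (-954*o + o²*Y) + o = (-954*o + Y*o²) + o = -953*o + Y*o²)
-C(65, (81 + 166)/(-485 + 11)) = -65*(-953 + ((81 + 166)/(-485 + 11))*65) = -65*(-953 + (247/(-474))*65) = -65*(-953 + (247*(-1/474))*65) = -65*(-953 - 247/474*65) = -65*(-953 - 16055/474) = -65*(-467777)/474 = -1*(-30405505/474) = 30405505/474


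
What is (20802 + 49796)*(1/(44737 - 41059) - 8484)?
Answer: -1101475326149/1839 ≈ -5.9895e+8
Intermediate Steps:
(20802 + 49796)*(1/(44737 - 41059) - 8484) = 70598*(1/3678 - 8484) = 70598*(-31204151/3678) = -1101475326149/1839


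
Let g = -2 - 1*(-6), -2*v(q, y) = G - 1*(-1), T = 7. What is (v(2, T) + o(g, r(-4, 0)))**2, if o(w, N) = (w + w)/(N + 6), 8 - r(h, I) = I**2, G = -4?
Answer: 841/196 ≈ 4.2908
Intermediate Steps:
v(q, y) = 3/2 (v(q, y) = -(-4 - 1*(-1))/2 = -(-4 + 1)/2 = -1/2*(-3) = 3/2)
r(h, I) = 8 - I**2
g = 4 (g = -2 + 6 = 4)
o(w, N) = 2*w/(6 + N) (o(w, N) = (2*w)/(6 + N) = 2*w/(6 + N))
(v(2, T) + o(g, r(-4, 0)))**2 = (3/2 + 2*4/(6 + (8 - 1*0**2)))**2 = (3/2 + 2*4/(6 + (8 - 1*0)))**2 = (3/2 + 2*4/(6 + (8 + 0)))**2 = (3/2 + 2*4/(6 + 8))**2 = (3/2 + 2*4/14)**2 = (3/2 + 2*4*(1/14))**2 = (3/2 + 4/7)**2 = (29/14)**2 = 841/196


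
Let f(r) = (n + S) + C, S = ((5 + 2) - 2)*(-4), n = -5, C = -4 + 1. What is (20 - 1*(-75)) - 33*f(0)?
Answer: 1019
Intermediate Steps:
C = -3
S = -20 (S = (7 - 2)*(-4) = 5*(-4) = -20)
f(r) = -28 (f(r) = (-5 - 20) - 3 = -25 - 3 = -28)
(20 - 1*(-75)) - 33*f(0) = (20 - 1*(-75)) - 33*(-28) = (20 + 75) + 924 = 95 + 924 = 1019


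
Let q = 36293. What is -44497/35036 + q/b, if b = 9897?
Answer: 831174739/346751292 ≈ 2.3970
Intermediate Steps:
-44497/35036 + q/b = -44497/35036 + 36293/9897 = 831174739/346751292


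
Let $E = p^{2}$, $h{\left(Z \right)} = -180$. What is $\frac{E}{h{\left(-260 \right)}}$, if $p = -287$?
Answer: $- \frac{82369}{180} \approx -457.61$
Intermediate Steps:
$E = 82369$ ($E = \left(-287\right)^{2} = 82369$)
$\frac{E}{h{\left(-260 \right)}} = \frac{82369}{-180} = 82369 \left(- \frac{1}{180}\right) = - \frac{82369}{180}$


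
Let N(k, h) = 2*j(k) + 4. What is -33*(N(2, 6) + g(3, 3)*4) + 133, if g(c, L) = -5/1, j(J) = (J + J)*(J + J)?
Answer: -395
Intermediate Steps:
j(J) = 4*J² (j(J) = (2*J)*(2*J) = 4*J²)
N(k, h) = 4 + 8*k² (N(k, h) = 2*(4*k²) + 4 = 8*k² + 4 = 4 + 8*k²)
g(c, L) = -5 (g(c, L) = -5*1 = -5)
-33*(N(2, 6) + g(3, 3)*4) + 133 = -33*((4 + 8*2²) - 5*4) + 133 = -33*((4 + 8*4) - 20) + 133 = -33*((4 + 32) - 20) + 133 = -33*(36 - 20) + 133 = -33*16 + 133 = -528 + 133 = -395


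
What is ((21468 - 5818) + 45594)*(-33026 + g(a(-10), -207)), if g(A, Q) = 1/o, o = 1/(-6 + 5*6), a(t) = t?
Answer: -2021174488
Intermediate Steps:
o = 1/24 (o = 1/(-6 + 30) = 1/24 ≈ 0.041667)
g(A, Q) = 24 (g(A, Q) = 1/(1/24) = 24)
((21468 - 5818) + 45594)*(-33026 + g(a(-10), -207)) = ((21468 - 5818) + 45594)*(-33026 + 24) = (15650 + 45594)*(-33002) = 61244*(-33002) = -2021174488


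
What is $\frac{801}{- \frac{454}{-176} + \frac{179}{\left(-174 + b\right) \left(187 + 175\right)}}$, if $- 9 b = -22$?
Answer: $\frac{4924714608}{15841861} \approx 310.87$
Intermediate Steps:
$b = \frac{22}{9}$ ($b = \left(- \frac{1}{9}\right) \left(-22\right) = \frac{22}{9} \approx 2.4444$)
$\frac{801}{- \frac{454}{-176} + \frac{179}{\left(-174 + b\right) \left(187 + 175\right)}} = \frac{801}{- \frac{454}{-176} + \frac{179}{\left(-174 + \frac{22}{9}\right) \left(187 + 175\right)}} = \frac{801}{\left(-454\right) \left(- \frac{1}{176}\right) + \frac{179}{\left(- \frac{1544}{9}\right) 362}} = \frac{801}{\frac{227}{88} + \frac{179}{- \frac{558928}{9}}} = \frac{801}{\frac{227}{88} + 179 \left(- \frac{9}{558928}\right)} = \frac{801}{\frac{227}{88} - \frac{1611}{558928}} = \frac{801}{\frac{15841861}{6148208}} = 801 \cdot \frac{6148208}{15841861} = \frac{4924714608}{15841861}$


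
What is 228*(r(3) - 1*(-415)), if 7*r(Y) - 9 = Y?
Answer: 665076/7 ≈ 95011.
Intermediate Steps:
r(Y) = 9/7 + Y/7
228*(r(3) - 1*(-415)) = 228*((9/7 + (⅐)*3) - 1*(-415)) = 228*((9/7 + 3/7) + 415) = 228*(12/7 + 415) = 228*(2917/7) = 665076/7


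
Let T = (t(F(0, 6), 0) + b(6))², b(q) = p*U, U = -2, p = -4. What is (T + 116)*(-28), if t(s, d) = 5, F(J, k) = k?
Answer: -7980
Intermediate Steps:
b(q) = 8 (b(q) = -4*(-2) = 8)
T = 169 (T = (5 + 8)² = 13² = 169)
(T + 116)*(-28) = (169 + 116)*(-28) = 285*(-28) = -7980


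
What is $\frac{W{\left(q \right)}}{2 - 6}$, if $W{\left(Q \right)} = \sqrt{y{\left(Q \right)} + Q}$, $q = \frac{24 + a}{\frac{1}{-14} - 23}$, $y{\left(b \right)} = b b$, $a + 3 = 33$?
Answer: $- \frac{3 \sqrt{9093}}{646} \approx -0.44284$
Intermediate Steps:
$a = 30$ ($a = -3 + 33 = 30$)
$y{\left(b \right)} = b^{2}$
$q = - \frac{756}{323}$ ($q = \frac{24 + 30}{\frac{1}{-14} - 23} = \frac{54}{- \frac{1}{14} - 23} = \frac{54}{- \frac{323}{14}} = 54 \left(- \frac{14}{323}\right) = - \frac{756}{323} \approx -2.3406$)
$W{\left(Q \right)} = \sqrt{Q + Q^{2}}$ ($W{\left(Q \right)} = \sqrt{Q^{2} + Q} = \sqrt{Q + Q^{2}}$)
$\frac{W{\left(q \right)}}{2 - 6} = \frac{\sqrt{- \frac{756 \left(1 - \frac{756}{323}\right)}{323}}}{2 - 6} = \frac{\sqrt{\left(- \frac{756}{323}\right) \left(- \frac{433}{323}\right)}}{-4} = - \frac{\sqrt{\frac{327348}{104329}}}{4} = - \frac{\frac{6}{323} \sqrt{9093}}{4} = - \frac{3 \sqrt{9093}}{646}$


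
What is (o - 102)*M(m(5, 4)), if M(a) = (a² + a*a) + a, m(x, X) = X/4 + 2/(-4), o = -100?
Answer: -202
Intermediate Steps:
m(x, X) = -½ + X/4 (m(x, X) = X*(¼) + 2*(-¼) = X/4 - ½ = -½ + X/4)
M(a) = a + 2*a² (M(a) = (a² + a²) + a = 2*a² + a = a + 2*a²)
(o - 102)*M(m(5, 4)) = (-100 - 102)*((-½ + (¼)*4)*(1 + 2*(-½ + (¼)*4))) = -202*(-½ + 1)*(1 + 2*(-½ + 1)) = -101*(1 + 2*(½)) = -101*(1 + 1) = -101*2 = -202*1 = -202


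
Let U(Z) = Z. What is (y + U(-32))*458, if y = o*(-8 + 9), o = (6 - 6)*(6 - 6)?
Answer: -14656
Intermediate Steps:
o = 0 (o = 0*0 = 0)
y = 0 (y = 0*(-8 + 9) = 0*1 = 0)
(y + U(-32))*458 = (0 - 32)*458 = -32*458 = -14656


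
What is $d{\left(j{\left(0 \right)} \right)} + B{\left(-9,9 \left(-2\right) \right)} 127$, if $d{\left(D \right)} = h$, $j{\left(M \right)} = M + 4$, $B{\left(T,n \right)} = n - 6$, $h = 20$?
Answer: $-3028$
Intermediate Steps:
$B{\left(T,n \right)} = -6 + n$
$j{\left(M \right)} = 4 + M$
$d{\left(D \right)} = 20$
$d{\left(j{\left(0 \right)} \right)} + B{\left(-9,9 \left(-2\right) \right)} 127 = 20 + \left(-6 + 9 \left(-2\right)\right) 127 = 20 + \left(-6 - 18\right) 127 = 20 - 3048 = -3028$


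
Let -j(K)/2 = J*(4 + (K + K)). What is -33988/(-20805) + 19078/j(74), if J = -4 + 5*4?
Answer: -6094741/2663040 ≈ -2.2886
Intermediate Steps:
J = 16 (J = -4 + 20 = 16)
j(K) = -128 - 64*K (j(K) = -32*(4 + (K + K)) = -32*(4 + 2*K) = -2*(64 + 32*K) = -128 - 64*K)
-33988/(-20805) + 19078/j(74) = -33988/(-20805) + 19078/(-128 - 64*74) = -33988*(-1/20805) + 19078/(-128 - 4736) = 33988/20805 + 19078/(-4864) = 33988/20805 + 19078*(-1/4864) = 33988/20805 - 9539/2432 = -6094741/2663040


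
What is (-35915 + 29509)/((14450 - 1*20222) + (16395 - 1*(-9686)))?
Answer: -6406/20309 ≈ -0.31543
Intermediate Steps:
(-35915 + 29509)/((14450 - 1*20222) + (16395 - 1*(-9686))) = -6406/((14450 - 20222) + (16395 + 9686)) = -6406/(-5772 + 26081) = -6406/20309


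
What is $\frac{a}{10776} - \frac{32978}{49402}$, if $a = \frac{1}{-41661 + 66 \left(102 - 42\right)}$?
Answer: $- \frac{6698919702965}{10035175873176} \approx -0.66754$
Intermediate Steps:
$a = - \frac{1}{37701}$ ($a = \frac{1}{-41661 + 66 \cdot 60} = \frac{1}{-41661 + 3960} = \frac{1}{-37701} = - \frac{1}{37701} \approx -2.6525 \cdot 10^{-5}$)
$\frac{a}{10776} - \frac{32978}{49402} = - \frac{1}{37701 \cdot 10776} - \frac{32978}{49402} = \left(- \frac{1}{37701}\right) \frac{1}{10776} - \frac{16489}{24701} = - \frac{1}{406265976} - \frac{16489}{24701} = - \frac{6698919702965}{10035175873176}$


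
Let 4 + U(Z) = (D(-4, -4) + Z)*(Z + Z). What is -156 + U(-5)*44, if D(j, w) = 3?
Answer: 548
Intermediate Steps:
U(Z) = -4 + 2*Z*(3 + Z) (U(Z) = -4 + (3 + Z)*(Z + Z) = -4 + (3 + Z)*(2*Z) = -4 + 2*Z*(3 + Z))
-156 + U(-5)*44 = -156 + (-4 + 2*(-5)² + 6*(-5))*44 = -156 + (-4 + 2*25 - 30)*44 = -156 + (-4 + 50 - 30)*44 = -156 + 16*44 = -156 + 704 = 548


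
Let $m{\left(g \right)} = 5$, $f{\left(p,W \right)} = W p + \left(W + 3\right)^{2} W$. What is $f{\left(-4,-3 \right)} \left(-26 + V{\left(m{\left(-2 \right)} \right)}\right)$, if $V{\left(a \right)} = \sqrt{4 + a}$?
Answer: $-276$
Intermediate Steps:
$f{\left(p,W \right)} = W p + W \left(3 + W\right)^{2}$ ($f{\left(p,W \right)} = W p + \left(3 + W\right)^{2} W = W p + W \left(3 + W\right)^{2}$)
$f{\left(-4,-3 \right)} \left(-26 + V{\left(m{\left(-2 \right)} \right)}\right) = - 3 \left(-4 + \left(3 - 3\right)^{2}\right) \left(-26 + \sqrt{4 + 5}\right) = - 3 \left(-4 + 0^{2}\right) \left(-26 + \sqrt{9}\right) = - 3 \left(-4 + 0\right) \left(-26 + 3\right) = \left(-3\right) \left(-4\right) \left(-23\right) = 12 \left(-23\right) = -276$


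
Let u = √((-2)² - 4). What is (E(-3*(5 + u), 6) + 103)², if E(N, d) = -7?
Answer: 9216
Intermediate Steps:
u = 0 (u = √(4 - 4) = √0 = 0)
(E(-3*(5 + u), 6) + 103)² = (-7 + 103)² = 96² = 9216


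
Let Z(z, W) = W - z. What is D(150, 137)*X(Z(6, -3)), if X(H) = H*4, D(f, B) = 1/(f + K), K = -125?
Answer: -36/25 ≈ -1.4400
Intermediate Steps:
D(f, B) = 1/(-125 + f) (D(f, B) = 1/(f - 125) = 1/(-125 + f))
X(H) = 4*H
D(150, 137)*X(Z(6, -3)) = (4*(-3 - 1*6))/(-125 + 150) = (4*(-3 - 6))/25 = (4*(-9))/25 = (1/25)*(-36) = -36/25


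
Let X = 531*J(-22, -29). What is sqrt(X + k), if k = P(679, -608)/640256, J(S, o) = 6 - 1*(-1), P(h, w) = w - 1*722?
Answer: sqrt(5951955385222)/40016 ≈ 60.967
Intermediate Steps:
P(h, w) = -722 + w (P(h, w) = w - 722 = -722 + w)
J(S, o) = 7 (J(S, o) = 6 + 1 = 7)
k = -665/320128 (k = (-722 - 608)/640256 = -1330*1/640256 = -665/320128 ≈ -0.0020773)
X = 3717 (X = 531*7 = 3717)
sqrt(X + k) = sqrt(3717 - 665/320128) = sqrt(1189915111/320128) = sqrt(5951955385222)/40016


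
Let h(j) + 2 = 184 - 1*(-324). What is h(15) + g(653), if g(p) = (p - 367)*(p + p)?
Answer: 374022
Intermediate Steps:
g(p) = 2*p*(-367 + p) (g(p) = (-367 + p)*(2*p) = 2*p*(-367 + p))
h(j) = 506 (h(j) = -2 + (184 - 1*(-324)) = -2 + (184 + 324) = -2 + 508 = 506)
h(15) + g(653) = 506 + 2*653*(-367 + 653) = 506 + 2*653*286 = 506 + 373516 = 374022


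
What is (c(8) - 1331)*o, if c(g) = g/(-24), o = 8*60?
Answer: -639040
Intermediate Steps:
o = 480
c(g) = -g/24 (c(g) = g*(-1/24) = -g/24)
(c(8) - 1331)*o = (-1/24*8 - 1331)*480 = (-⅓ - 1331)*480 = -3994/3*480 = -639040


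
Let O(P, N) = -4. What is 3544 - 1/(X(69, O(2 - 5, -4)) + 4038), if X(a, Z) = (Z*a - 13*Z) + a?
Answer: 13761351/3883 ≈ 3544.0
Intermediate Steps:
X(a, Z) = a - 13*Z + Z*a (X(a, Z) = (-13*Z + Z*a) + a = a - 13*Z + Z*a)
3544 - 1/(X(69, O(2 - 5, -4)) + 4038) = 3544 - 1/((69 - 13*(-4) - 4*69) + 4038) = 3544 - 1/((69 + 52 - 276) + 4038) = 3544 - 1/(-155 + 4038) = 3544 - 1/3883 = 13761351/3883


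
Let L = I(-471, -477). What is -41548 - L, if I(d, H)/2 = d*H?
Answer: -490882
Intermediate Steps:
I(d, H) = 2*H*d (I(d, H) = 2*(d*H) = 2*(H*d) = 2*H*d)
L = 449334 (L = 2*(-477)*(-471) = 449334)
-41548 - L = -41548 - 1*449334 = -41548 - 449334 = -490882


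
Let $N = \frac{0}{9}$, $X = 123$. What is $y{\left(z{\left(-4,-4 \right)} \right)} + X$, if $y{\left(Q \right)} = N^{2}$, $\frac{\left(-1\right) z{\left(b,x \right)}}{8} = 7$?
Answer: $123$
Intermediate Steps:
$z{\left(b,x \right)} = -56$ ($z{\left(b,x \right)} = \left(-8\right) 7 = -56$)
$N = 0$ ($N = 0 \cdot \frac{1}{9} = 0$)
$y{\left(Q \right)} = 0$ ($y{\left(Q \right)} = 0^{2} = 0$)
$y{\left(z{\left(-4,-4 \right)} \right)} + X = 0 + 123 = 123$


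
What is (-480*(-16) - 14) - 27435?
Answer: -19769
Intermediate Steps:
(-480*(-16) - 14) - 27435 = (-96*(-80) - 14) - 27435 = (7680 - 14) - 27435 = 7666 - 27435 = -19769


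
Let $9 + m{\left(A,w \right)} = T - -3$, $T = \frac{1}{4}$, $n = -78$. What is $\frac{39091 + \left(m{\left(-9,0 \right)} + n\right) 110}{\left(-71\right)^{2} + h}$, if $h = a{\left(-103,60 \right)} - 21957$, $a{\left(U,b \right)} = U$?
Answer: $- \frac{19919}{11346} \approx -1.7556$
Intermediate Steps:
$T = \frac{1}{4} \approx 0.25$
$m{\left(A,w \right)} = - \frac{23}{4}$ ($m{\left(A,w \right)} = -9 + \left(\frac{1}{4} - -3\right) = -9 + \left(\frac{1}{4} + 3\right) = -9 + \frac{13}{4} = - \frac{23}{4}$)
$h = -22060$ ($h = -103 - 21957 = -22060$)
$\frac{39091 + \left(m{\left(-9,0 \right)} + n\right) 110}{\left(-71\right)^{2} + h} = \frac{39091 + \left(- \frac{23}{4} - 78\right) 110}{\left(-71\right)^{2} - 22060} = \frac{39091 - \frac{18425}{2}}{5041 - 22060} = \frac{39091 - \frac{18425}{2}}{-17019} = \frac{59757}{2} \left(- \frac{1}{17019}\right) = - \frac{19919}{11346}$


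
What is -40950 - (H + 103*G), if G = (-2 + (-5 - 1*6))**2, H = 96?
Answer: -58453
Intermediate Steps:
G = 169 (G = (-2 + (-5 - 6))**2 = (-2 - 11)**2 = (-13)**2 = 169)
-40950 - (H + 103*G) = -40950 - (96 + 103*169) = -40950 - (96 + 17407) = -40950 - 1*17503 = -40950 - 17503 = -58453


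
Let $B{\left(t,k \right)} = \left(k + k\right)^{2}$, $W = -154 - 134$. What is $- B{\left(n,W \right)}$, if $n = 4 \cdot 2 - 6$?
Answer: $-331776$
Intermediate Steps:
$n = 2$ ($n = 8 - 6 = 2$)
$W = -288$
$B{\left(t,k \right)} = 4 k^{2}$ ($B{\left(t,k \right)} = \left(2 k\right)^{2} = 4 k^{2}$)
$- B{\left(n,W \right)} = - 4 \left(-288\right)^{2} = - 4 \cdot 82944 = \left(-1\right) 331776 = -331776$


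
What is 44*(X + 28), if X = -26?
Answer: 88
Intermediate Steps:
44*(X + 28) = 44*(-26 + 28) = 44*2 = 88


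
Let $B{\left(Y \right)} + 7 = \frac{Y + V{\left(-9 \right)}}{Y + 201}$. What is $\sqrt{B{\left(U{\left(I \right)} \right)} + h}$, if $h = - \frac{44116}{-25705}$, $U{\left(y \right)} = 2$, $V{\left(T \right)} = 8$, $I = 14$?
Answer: $\frac{i \sqrt{142528673259805}}{5218115} \approx 2.2879 i$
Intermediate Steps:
$h = \frac{44116}{25705}$ ($h = \left(-44116\right) \left(- \frac{1}{25705}\right) = \frac{44116}{25705} \approx 1.7162$)
$B{\left(Y \right)} = -7 + \frac{8 + Y}{201 + Y}$ ($B{\left(Y \right)} = -7 + \frac{Y + 8}{Y + 201} = -7 + \frac{8 + Y}{201 + Y}$)
$\sqrt{B{\left(U{\left(I \right)} \right)} + h} = \sqrt{\frac{-1399 - 12}{201 + 2} + \frac{44116}{25705}} = \sqrt{\frac{-1399 - 12}{203} + \frac{44116}{25705}} = \sqrt{\frac{1}{203} \left(-1411\right) + \frac{44116}{25705}} = \sqrt{- \frac{1411}{203} + \frac{44116}{25705}} = \sqrt{- \frac{27314207}{5218115}} = \frac{i \sqrt{142528673259805}}{5218115}$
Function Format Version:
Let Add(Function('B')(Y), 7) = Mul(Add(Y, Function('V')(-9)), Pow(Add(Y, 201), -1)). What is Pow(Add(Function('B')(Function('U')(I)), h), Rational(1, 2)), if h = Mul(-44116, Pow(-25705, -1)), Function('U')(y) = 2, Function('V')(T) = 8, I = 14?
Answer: Mul(Rational(1, 5218115), I, Pow(142528673259805, Rational(1, 2))) ≈ Mul(2.2879, I)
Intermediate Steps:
h = Rational(44116, 25705) (h = Mul(-44116, Rational(-1, 25705)) = Rational(44116, 25705) ≈ 1.7162)
Function('B')(Y) = Add(-7, Mul(Pow(Add(201, Y), -1), Add(8, Y))) (Function('B')(Y) = Add(-7, Mul(Add(Y, 8), Pow(Add(Y, 201), -1))) = Add(-7, Mul(Add(8, Y), Pow(Add(201, Y), -1))) = Add(-7, Mul(Pow(Add(201, Y), -1), Add(8, Y))))
Pow(Add(Function('B')(Function('U')(I)), h), Rational(1, 2)) = Pow(Add(Mul(Pow(Add(201, 2), -1), Add(-1399, Mul(-6, 2))), Rational(44116, 25705)), Rational(1, 2)) = Pow(Add(Mul(Pow(203, -1), Add(-1399, -12)), Rational(44116, 25705)), Rational(1, 2)) = Pow(Add(Mul(Rational(1, 203), -1411), Rational(44116, 25705)), Rational(1, 2)) = Pow(Add(Rational(-1411, 203), Rational(44116, 25705)), Rational(1, 2)) = Pow(Rational(-27314207, 5218115), Rational(1, 2)) = Mul(Rational(1, 5218115), I, Pow(142528673259805, Rational(1, 2)))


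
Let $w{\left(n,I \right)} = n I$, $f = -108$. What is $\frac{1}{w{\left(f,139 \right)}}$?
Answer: $- \frac{1}{15012} \approx -6.6613 \cdot 10^{-5}$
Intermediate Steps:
$w{\left(n,I \right)} = I n$
$\frac{1}{w{\left(f,139 \right)}} = \frac{1}{139 \left(-108\right)} = \frac{1}{-15012} = - \frac{1}{15012}$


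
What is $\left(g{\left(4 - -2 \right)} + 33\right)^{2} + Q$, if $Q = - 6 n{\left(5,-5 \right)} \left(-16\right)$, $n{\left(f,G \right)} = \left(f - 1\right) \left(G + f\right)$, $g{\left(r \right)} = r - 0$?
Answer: $1521$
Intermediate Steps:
$g{\left(r \right)} = r$ ($g{\left(r \right)} = r + 0 = r$)
$n{\left(f,G \right)} = \left(-1 + f\right) \left(G + f\right)$
$Q = 0$ ($Q = - 6 \left(5^{2} - -5 - 5 - 25\right) \left(-16\right) = - 6 \left(25 + 5 - 5 - 25\right) \left(-16\right) = \left(-6\right) 0 \left(-16\right) = 0 \left(-16\right) = 0$)
$\left(g{\left(4 - -2 \right)} + 33\right)^{2} + Q = \left(\left(4 - -2\right) + 33\right)^{2} + 0 = \left(\left(4 + 2\right) + 33\right)^{2} + 0 = \left(6 + 33\right)^{2} + 0 = 39^{2} + 0 = 1521 + 0 = 1521$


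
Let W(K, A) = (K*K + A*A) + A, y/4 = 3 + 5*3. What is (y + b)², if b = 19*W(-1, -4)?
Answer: 101761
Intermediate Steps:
y = 72 (y = 4*(3 + 5*3) = 4*(3 + 15) = 4*18 = 72)
W(K, A) = A + A² + K² (W(K, A) = (K² + A²) + A = (A² + K²) + A = A + A² + K²)
b = 247 (b = 19*(-4 + (-4)² + (-1)²) = 19*(-4 + 16 + 1) = 19*13 = 247)
(y + b)² = (72 + 247)² = 319² = 101761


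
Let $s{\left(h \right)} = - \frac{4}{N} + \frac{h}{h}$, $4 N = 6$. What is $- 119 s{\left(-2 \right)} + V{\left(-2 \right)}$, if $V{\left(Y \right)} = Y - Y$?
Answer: $\frac{595}{3} \approx 198.33$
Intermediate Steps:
$N = \frac{3}{2}$ ($N = \frac{1}{4} \cdot 6 = \frac{3}{2} \approx 1.5$)
$s{\left(h \right)} = - \frac{5}{3}$ ($s{\left(h \right)} = - \frac{4}{\frac{3}{2}} + \frac{h}{h} = \left(-4\right) \frac{2}{3} + 1 = - \frac{8}{3} + 1 = - \frac{5}{3}$)
$V{\left(Y \right)} = 0$
$- 119 s{\left(-2 \right)} + V{\left(-2 \right)} = \left(-119\right) \left(- \frac{5}{3}\right) + 0 = \frac{595}{3} + 0 = \frac{595}{3}$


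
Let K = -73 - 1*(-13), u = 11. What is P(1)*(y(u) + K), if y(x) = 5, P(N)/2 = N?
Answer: -110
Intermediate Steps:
P(N) = 2*N
K = -60 (K = -73 + 13 = -60)
P(1)*(y(u) + K) = (2*1)*(5 - 60) = 2*(-55) = -110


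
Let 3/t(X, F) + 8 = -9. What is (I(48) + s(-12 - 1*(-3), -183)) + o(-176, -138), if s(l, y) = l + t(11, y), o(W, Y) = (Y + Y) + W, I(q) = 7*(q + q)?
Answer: 3584/17 ≈ 210.82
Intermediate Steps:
t(X, F) = -3/17 (t(X, F) = 3/(-8 - 9) = 3/(-17) = 3*(-1/17) = -3/17)
I(q) = 14*q (I(q) = 7*(2*q) = 14*q)
o(W, Y) = W + 2*Y (o(W, Y) = 2*Y + W = W + 2*Y)
s(l, y) = -3/17 + l (s(l, y) = l - 3/17 = -3/17 + l)
(I(48) + s(-12 - 1*(-3), -183)) + o(-176, -138) = (14*48 + (-3/17 + (-12 - 1*(-3)))) + (-176 + 2*(-138)) = (672 + (-3/17 + (-12 + 3))) + (-176 - 276) = (672 + (-3/17 - 9)) - 452 = (672 - 156/17) - 452 = 11268/17 - 452 = 3584/17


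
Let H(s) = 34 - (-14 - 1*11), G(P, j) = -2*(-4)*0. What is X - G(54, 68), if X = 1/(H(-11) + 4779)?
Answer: 1/4838 ≈ 0.00020670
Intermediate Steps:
G(P, j) = 0 (G(P, j) = 8*0 = 0)
H(s) = 59 (H(s) = 34 - (-14 - 11) = 34 - 1*(-25) = 34 + 25 = 59)
X = 1/4838 (X = 1/(59 + 4779) = 1/4838 ≈ 0.00020670)
X - G(54, 68) = 1/4838 - 1*0 = 1/4838 + 0 = 1/4838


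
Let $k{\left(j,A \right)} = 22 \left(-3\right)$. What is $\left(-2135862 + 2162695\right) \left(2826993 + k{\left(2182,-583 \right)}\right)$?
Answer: $75854932191$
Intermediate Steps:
$k{\left(j,A \right)} = -66$
$\left(-2135862 + 2162695\right) \left(2826993 + k{\left(2182,-583 \right)}\right) = \left(-2135862 + 2162695\right) \left(2826993 - 66\right) = 26833 \cdot 2826927 = 75854932191$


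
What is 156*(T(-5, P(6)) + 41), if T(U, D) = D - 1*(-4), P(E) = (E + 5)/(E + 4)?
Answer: 35958/5 ≈ 7191.6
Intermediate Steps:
P(E) = (5 + E)/(4 + E)
T(U, D) = 4 + D (T(U, D) = D + 4 = 4 + D)
156*(T(-5, P(6)) + 41) = 156*((4 + (5 + 6)/(4 + 6)) + 41) = 156*((4 + 11/10) + 41) = 156*(51/10 + 41) = 156*(461/10) = 35958/5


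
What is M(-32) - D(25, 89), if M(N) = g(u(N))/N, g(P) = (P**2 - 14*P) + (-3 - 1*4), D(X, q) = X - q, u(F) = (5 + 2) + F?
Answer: 135/4 ≈ 33.750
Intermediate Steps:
u(F) = 7 + F
g(P) = -7 + P**2 - 14*P (g(P) = (P**2 - 14*P) + (-3 - 4) = (P**2 - 14*P) - 7 = -7 + P**2 - 14*P)
M(N) = (-105 + (7 + N)**2 - 14*N)/N (M(N) = (-7 + (7 + N)**2 - 14*(7 + N))/N = (-7 + (7 + N)**2 + (-98 - 14*N))/N = (-105 + (7 + N)**2 - 14*N)/N)
M(-32) - D(25, 89) = (-32 - 56/(-32)) - (25 - 1*89) = (-32 - 56*(-1/32)) - (25 - 89) = (-32 + 7/4) - 1*(-64) = -121/4 + 64 = 135/4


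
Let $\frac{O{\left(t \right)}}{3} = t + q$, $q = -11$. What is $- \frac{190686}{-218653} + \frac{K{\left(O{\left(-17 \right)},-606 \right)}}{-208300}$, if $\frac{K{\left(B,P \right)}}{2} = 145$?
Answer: $\frac{3965648443}{4554541990} \approx 0.8707$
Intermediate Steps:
$O{\left(t \right)} = -33 + 3 t$ ($O{\left(t \right)} = 3 \left(t - 11\right) = 3 \left(-11 + t\right) = -33 + 3 t$)
$K{\left(B,P \right)} = 290$ ($K{\left(B,P \right)} = 2 \cdot 145 = 290$)
$- \frac{190686}{-218653} + \frac{K{\left(O{\left(-17 \right)},-606 \right)}}{-208300} = - \frac{190686}{-218653} + \frac{290}{-208300} = \left(-190686\right) \left(- \frac{1}{218653}\right) + 290 \left(- \frac{1}{208300}\right) = \frac{190686}{218653} - \frac{29}{20830} = \frac{3965648443}{4554541990}$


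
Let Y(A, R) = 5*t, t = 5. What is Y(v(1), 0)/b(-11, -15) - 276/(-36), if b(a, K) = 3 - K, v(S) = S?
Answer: 163/18 ≈ 9.0556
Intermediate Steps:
Y(A, R) = 25 (Y(A, R) = 5*5 = 25)
Y(v(1), 0)/b(-11, -15) - 276/(-36) = 25/(3 - 1*(-15)) - 276/(-36) = 25/(3 + 15) - 276*(-1/36) = 25/18 + 23/3 = 163/18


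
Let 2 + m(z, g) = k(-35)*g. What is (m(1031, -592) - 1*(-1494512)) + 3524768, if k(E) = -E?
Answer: 4998558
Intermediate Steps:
m(z, g) = -2 + 35*g (m(z, g) = -2 + (-1*(-35))*g = -2 + 35*g)
(m(1031, -592) - 1*(-1494512)) + 3524768 = ((-2 + 35*(-592)) - 1*(-1494512)) + 3524768 = ((-2 - 20720) + 1494512) + 3524768 = (-20722 + 1494512) + 3524768 = 1473790 + 3524768 = 4998558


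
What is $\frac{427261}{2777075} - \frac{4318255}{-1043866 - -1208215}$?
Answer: $- \frac{11921898086036}{456409499175} \approx -26.121$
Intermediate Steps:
$\frac{427261}{2777075} - \frac{4318255}{-1043866 - -1208215} = 427261 \cdot \frac{1}{2777075} - \frac{4318255}{-1043866 + 1208215} = \frac{427261}{2777075} - \frac{4318255}{164349} = - \frac{11921898086036}{456409499175}$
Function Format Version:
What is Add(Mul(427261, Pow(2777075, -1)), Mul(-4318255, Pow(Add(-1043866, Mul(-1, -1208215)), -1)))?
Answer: Rational(-11921898086036, 456409499175) ≈ -26.121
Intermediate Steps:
Add(Mul(427261, Pow(2777075, -1)), Mul(-4318255, Pow(Add(-1043866, Mul(-1, -1208215)), -1))) = Add(Mul(427261, Rational(1, 2777075)), Mul(-4318255, Pow(Add(-1043866, 1208215), -1))) = Add(Rational(427261, 2777075), Mul(-4318255, Pow(164349, -1))) = Add(Rational(427261, 2777075), Mul(-4318255, Rational(1, 164349))) = Add(Rational(427261, 2777075), Rational(-4318255, 164349)) = Rational(-11921898086036, 456409499175)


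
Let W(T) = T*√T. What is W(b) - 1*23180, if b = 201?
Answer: -23180 + 201*√201 ≈ -20330.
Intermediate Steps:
W(T) = T^(3/2)
W(b) - 1*23180 = 201^(3/2) - 1*23180 = 201*√201 - 23180 = -23180 + 201*√201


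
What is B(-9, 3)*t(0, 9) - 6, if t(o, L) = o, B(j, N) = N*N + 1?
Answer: -6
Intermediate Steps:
B(j, N) = 1 + N² (B(j, N) = N² + 1 = 1 + N²)
B(-9, 3)*t(0, 9) - 6 = (1 + 3²)*0 - 6 = (1 + 9)*0 - 6 = 10*0 - 6 = 0 - 6 = -6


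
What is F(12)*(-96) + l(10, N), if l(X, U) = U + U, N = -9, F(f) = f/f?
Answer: -114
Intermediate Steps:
F(f) = 1
l(X, U) = 2*U
F(12)*(-96) + l(10, N) = 1*(-96) + 2*(-9) = -96 - 18 = -114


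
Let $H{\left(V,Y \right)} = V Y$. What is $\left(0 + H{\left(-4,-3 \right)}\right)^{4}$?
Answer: $20736$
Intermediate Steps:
$\left(0 + H{\left(-4,-3 \right)}\right)^{4} = \left(0 - -12\right)^{4} = \left(0 + 12\right)^{4} = 12^{4} = 20736$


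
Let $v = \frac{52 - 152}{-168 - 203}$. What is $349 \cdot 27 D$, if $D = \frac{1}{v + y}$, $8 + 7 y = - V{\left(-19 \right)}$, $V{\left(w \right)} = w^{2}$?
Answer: $- \frac{3495933}{19457} \approx -179.67$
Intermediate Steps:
$v = \frac{100}{371}$ ($v = - \frac{100}{-371} = \left(-100\right) \left(- \frac{1}{371}\right) = \frac{100}{371} \approx 0.26954$)
$y = - \frac{369}{7}$ ($y = - \frac{8}{7} + \frac{\left(-1\right) \left(-19\right)^{2}}{7} = - \frac{8}{7} + \frac{\left(-1\right) 361}{7} = - \frac{8}{7} + \frac{1}{7} \left(-361\right) = - \frac{8}{7} - \frac{361}{7} = - \frac{369}{7} \approx -52.714$)
$D = - \frac{371}{19457}$ ($D = \frac{1}{\frac{100}{371} - \frac{369}{7}} = \frac{1}{- \frac{19457}{371}} = - \frac{371}{19457} \approx -0.019068$)
$349 \cdot 27 D = 349 \cdot 27 \left(- \frac{371}{19457}\right) = 9423 \left(- \frac{371}{19457}\right) = - \frac{3495933}{19457}$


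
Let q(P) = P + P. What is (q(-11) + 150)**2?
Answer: 16384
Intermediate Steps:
q(P) = 2*P
(q(-11) + 150)**2 = (2*(-11) + 150)**2 = (-22 + 150)**2 = 128**2 = 16384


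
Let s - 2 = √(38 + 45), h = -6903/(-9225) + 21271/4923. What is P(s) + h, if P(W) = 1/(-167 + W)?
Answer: 16912802617/3340501650 - √83/27142 ≈ 5.0626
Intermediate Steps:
h = 25578716/5046075 (h = -6903*(-1/9225) + 21271*(1/4923) = 767/1025 + 21271/4923 = 25578716/5046075 ≈ 5.0690)
s = 2 + √83 (s = 2 + √(38 + 45) = 2 + √83 ≈ 11.110)
P(s) + h = 1/(-167 + (2 + √83)) + 25578716/5046075 = 1/(-165 + √83) + 25578716/5046075 = 25578716/5046075 + 1/(-165 + √83)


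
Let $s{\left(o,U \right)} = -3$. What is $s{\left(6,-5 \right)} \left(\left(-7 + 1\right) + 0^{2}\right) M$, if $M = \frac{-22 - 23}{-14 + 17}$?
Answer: $-270$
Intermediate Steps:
$M = -15$ ($M = - \frac{45}{3} = \left(-45\right) \frac{1}{3} = -15$)
$s{\left(6,-5 \right)} \left(\left(-7 + 1\right) + 0^{2}\right) M = - 3 \left(\left(-7 + 1\right) + 0^{2}\right) \left(-15\right) = - 3 \left(-6 + 0\right) \left(-15\right) = \left(-3\right) \left(-6\right) \left(-15\right) = 18 \left(-15\right) = -270$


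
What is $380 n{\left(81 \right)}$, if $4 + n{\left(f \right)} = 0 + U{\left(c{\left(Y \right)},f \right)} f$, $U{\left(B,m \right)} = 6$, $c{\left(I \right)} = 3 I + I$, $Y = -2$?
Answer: $183160$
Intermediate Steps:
$c{\left(I \right)} = 4 I$
$n{\left(f \right)} = -4 + 6 f$ ($n{\left(f \right)} = -4 + \left(0 + 6 f\right) = -4 + 6 f$)
$380 n{\left(81 \right)} = 380 \left(-4 + 6 \cdot 81\right) = 380 \left(-4 + 486\right) = 380 \cdot 482 = 183160$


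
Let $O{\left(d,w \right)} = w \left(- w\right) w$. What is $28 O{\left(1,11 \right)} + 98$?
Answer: $-37170$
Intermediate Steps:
$O{\left(d,w \right)} = - w^{3}$ ($O{\left(d,w \right)} = - w^{2} w = - w^{3}$)
$28 O{\left(1,11 \right)} + 98 = 28 \left(- 11^{3}\right) + 98 = 28 \left(\left(-1\right) 1331\right) + 98 = 28 \left(-1331\right) + 98 = -37268 + 98 = -37170$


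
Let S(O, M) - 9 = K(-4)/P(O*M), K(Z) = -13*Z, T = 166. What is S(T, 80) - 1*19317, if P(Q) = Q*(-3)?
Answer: -192307693/9960 ≈ -19308.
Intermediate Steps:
P(Q) = -3*Q
S(O, M) = 9 - 52/(3*M*O) (S(O, M) = 9 + (-13*(-4))/((-3*O*M)) = 9 + 52/((-3*M*O)) = 9 + 52*(-1/(3*M*O)) = 9 - 52/(3*M*O))
S(T, 80) - 1*19317 = (9 - 52/3/(80*166)) - 1*19317 = (9 - 52/3*1/80*1/166) - 19317 = (9 - 13/9960) - 19317 = 89627/9960 - 19317 = -192307693/9960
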